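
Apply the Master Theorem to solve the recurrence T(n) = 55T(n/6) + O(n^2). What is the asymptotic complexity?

Master Theorem for T(n) = 55T(n/6) + O(n^2):

a = 55, b = 6, c = 2
log_b(a) = log_6(55) = 2.2365

Case 1: c = 2 < log_6(55) = 2.2365
T(n) = O(n^(log_6 55))

For T(n) = 55T(n/6) + O(n^2): log_6(55) = 2.2365. This is Case 1 of the Master Theorem (c < log_b(a), work dominated by leaves), giving O(n^(log_6 55)).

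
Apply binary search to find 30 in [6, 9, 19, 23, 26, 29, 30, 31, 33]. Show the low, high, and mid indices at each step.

Binary search for 30 in [6, 9, 19, 23, 26, 29, 30, 31, 33]:

lo=0, hi=8, mid=4, arr[mid]=26 -> 26 < 30, search right half
lo=5, hi=8, mid=6, arr[mid]=30 -> Found target at index 6!

Binary search finds 30 at index 6 after 2 comparisons. The search repeatedly halves the search space by comparing with the middle element.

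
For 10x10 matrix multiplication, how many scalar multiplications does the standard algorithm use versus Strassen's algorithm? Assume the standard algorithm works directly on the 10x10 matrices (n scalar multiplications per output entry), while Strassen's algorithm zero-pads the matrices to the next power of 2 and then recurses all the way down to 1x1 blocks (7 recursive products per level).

Matrix multiplication for 10x10 matrices:

Strassen's algorithm requires power-of-2 dimensions. Pad 10x10 to 16x16 (next power of 2).

Standard algorithm: 10^3 = 1000 multiplications
Strassen's algorithm: 7^(log2(16)) = 7^4 = 2401 multiplications
Difference: 1000 - 2401 = -1401 (Strassen uses MORE here due to padding overhead — for small or just-over-power-of-2 n, padding can outweigh the per-level savings)

Standard: 1000 multiplications (10^3). Strassen: 2401 multiplications (7^4, after padding to 16x16). Strassen reduces 8 recursive multiplications to 7 at each level.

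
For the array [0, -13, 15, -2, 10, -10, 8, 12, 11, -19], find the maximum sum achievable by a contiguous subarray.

Using Kadane's algorithm on [0, -13, 15, -2, 10, -10, 8, 12, 11, -19]:

Scanning through the array:
Position 1 (value -13): max_ending_here = -13, max_so_far = 0
Position 2 (value 15): max_ending_here = 15, max_so_far = 15
Position 3 (value -2): max_ending_here = 13, max_so_far = 15
Position 4 (value 10): max_ending_here = 23, max_so_far = 23
Position 5 (value -10): max_ending_here = 13, max_so_far = 23
Position 6 (value 8): max_ending_here = 21, max_so_far = 23
Position 7 (value 12): max_ending_here = 33, max_so_far = 33
Position 8 (value 11): max_ending_here = 44, max_so_far = 44
Position 9 (value -19): max_ending_here = 25, max_so_far = 44

Maximum subarray: [15, -2, 10, -10, 8, 12, 11]
Maximum sum: 44

The maximum subarray is [15, -2, 10, -10, 8, 12, 11] with sum 44. This subarray runs from index 2 to index 8.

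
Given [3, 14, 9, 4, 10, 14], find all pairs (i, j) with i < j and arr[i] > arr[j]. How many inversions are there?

Finding inversions in [3, 14, 9, 4, 10, 14]:

(1, 2): arr[1]=14 > arr[2]=9
(1, 3): arr[1]=14 > arr[3]=4
(1, 4): arr[1]=14 > arr[4]=10
(2, 3): arr[2]=9 > arr[3]=4

Total inversions: 4

The array has 4 inversion(s): (1,2), (1,3), (1,4), (2,3). Each pair (i,j) satisfies i < j and arr[i] > arr[j].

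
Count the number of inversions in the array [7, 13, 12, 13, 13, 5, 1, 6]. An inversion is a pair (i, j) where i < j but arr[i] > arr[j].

Finding inversions in [7, 13, 12, 13, 13, 5, 1, 6]:

(0, 5): arr[0]=7 > arr[5]=5
(0, 6): arr[0]=7 > arr[6]=1
(0, 7): arr[0]=7 > arr[7]=6
(1, 2): arr[1]=13 > arr[2]=12
(1, 5): arr[1]=13 > arr[5]=5
(1, 6): arr[1]=13 > arr[6]=1
(1, 7): arr[1]=13 > arr[7]=6
(2, 5): arr[2]=12 > arr[5]=5
(2, 6): arr[2]=12 > arr[6]=1
(2, 7): arr[2]=12 > arr[7]=6
(3, 5): arr[3]=13 > arr[5]=5
(3, 6): arr[3]=13 > arr[6]=1
(3, 7): arr[3]=13 > arr[7]=6
(4, 5): arr[4]=13 > arr[5]=5
(4, 6): arr[4]=13 > arr[6]=1
(4, 7): arr[4]=13 > arr[7]=6
(5, 6): arr[5]=5 > arr[6]=1

Total inversions: 17

The array has 17 inversion(s): (0,5), (0,6), (0,7), (1,2), (1,5), (1,6), (1,7), (2,5), (2,6), (2,7), (3,5), (3,6), (3,7), (4,5), (4,6), (4,7), (5,6). Each pair (i,j) satisfies i < j and arr[i] > arr[j].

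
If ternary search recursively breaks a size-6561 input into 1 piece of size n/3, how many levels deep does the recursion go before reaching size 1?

For divide and conquer with division factor 3:

Problem sizes at each level:
Level 0: 6561
Level 1: 2187
Level 2: 729
Level 3: 243
Level 4: 81
Level 5: 27
Level 6: 9
Level 7: 3
Level 8: 1

The root is level 0 and the size-1 base case is level 8 (the tree spans levels 0 through 8, i.e. 9 levels counting the root), so the depth is the number of divisions: log_3(6561) = 8

The recursion tree depth is log_3(6561) = 8. At each level, the problem size is divided by 3, so it takes 8 divisions to reduce to a base case of size 1. The algorithm makes 1 recursive call at each level.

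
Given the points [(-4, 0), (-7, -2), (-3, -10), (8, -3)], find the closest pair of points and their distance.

Computing all pairwise distances among 4 points:

d((-4, 0), (-7, -2)) = 3.6056 <-- minimum
d((-4, 0), (-3, -10)) = 10.0499
d((-4, 0), (8, -3)) = 12.3693
d((-7, -2), (-3, -10)) = 8.9443
d((-7, -2), (8, -3)) = 15.0333
d((-3, -10), (8, -3)) = 13.0384

Closest pair: (-4, 0) and (-7, -2) with distance 3.6056

The closest pair is (-4, 0) and (-7, -2) with Euclidean distance 3.6056. For 4 points, brute-force pairwise comparison is shown above. For large n, the divide-and-conquer algorithm (sort by x, recurse on halves, check the dividing strip) achieves O(n log n).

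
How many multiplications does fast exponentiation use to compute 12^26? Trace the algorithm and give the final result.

Computing 12^26 by squaring (build up from 12^1; each line after the first costs one multiplication):

12^1 = 12
12^2 = (12^1)^2 = 12^2 = 144
12^3 = 12 * 12^2 = 12 * 144 = 1728
12^6 = (12^3)^2 = 1728^2 = 2985984
12^12 = (12^6)^2 = 2985984^2 = 8916100448256
12^13 = 12 * 12^12 = 12 * 8916100448256 = 106993205379072
12^26 = (12^13)^2 = 106993205379072^2 = 11447545997288281555215581184

Result: 11447545997288281555215581184
Multiplications needed: 6 (6 lines after 12^1)

12^26 = 11447545997288281555215581184. Using exponentiation by squaring, this requires 6 multiplications. The key idea: if the exponent is even, square the half-power; if odd, multiply by the base once.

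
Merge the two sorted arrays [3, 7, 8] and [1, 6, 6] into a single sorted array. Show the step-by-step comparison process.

Merging process:

Compare 3 vs 1: take 1 from right. Merged: [1]
Compare 3 vs 6: take 3 from left. Merged: [1, 3]
Compare 7 vs 6: take 6 from right. Merged: [1, 3, 6]
Compare 7 vs 6: take 6 from right. Merged: [1, 3, 6, 6]
Append remaining from left: [7, 8]. Merged: [1, 3, 6, 6, 7, 8]

Final merged array: [1, 3, 6, 6, 7, 8]
Total comparisons: 4

The merged array is [1, 3, 6, 6, 7, 8], requiring 4 comparisons. The merge step runs in O(n) time where n is the total number of elements.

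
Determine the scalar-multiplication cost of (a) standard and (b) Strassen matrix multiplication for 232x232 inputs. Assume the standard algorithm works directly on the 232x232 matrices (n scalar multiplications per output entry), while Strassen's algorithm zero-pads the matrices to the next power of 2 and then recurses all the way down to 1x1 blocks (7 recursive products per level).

Matrix multiplication for 232x232 matrices:

Strassen's algorithm requires power-of-2 dimensions. Pad 232x232 to 256x256 (next power of 2).

Standard algorithm: 232^3 = 12487168 multiplications
Strassen's algorithm: 7^(log2(256)) = 7^8 = 5764801 multiplications
Savings: 12487168 - 5764801 = 6722367 multiplications

Standard: 12487168 multiplications (232^3). Strassen: 5764801 multiplications (7^8, after padding to 256x256). Strassen reduces 8 recursive multiplications to 7 at each level.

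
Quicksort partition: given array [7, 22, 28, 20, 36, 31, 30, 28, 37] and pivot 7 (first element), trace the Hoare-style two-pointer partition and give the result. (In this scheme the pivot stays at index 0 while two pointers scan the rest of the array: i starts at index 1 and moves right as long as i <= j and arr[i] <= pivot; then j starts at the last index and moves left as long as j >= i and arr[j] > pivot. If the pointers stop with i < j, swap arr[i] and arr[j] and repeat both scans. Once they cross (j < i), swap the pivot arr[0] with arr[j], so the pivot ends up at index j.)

Hoare-style two-pointer partition with pivot = 7:

Initial array: [7, 22, 28, 20, 36, 31, 30, 28, 37]

Pointers start at i = 1, j = 8.
i ends at 1, j ends at 0: the pointers have crossed (j < i), so scanning stops.

j = 0, so swapping arr[0] with arr[j] leaves the pivot at position 0: [7, 22, 28, 20, 36, 31, 30, 28, 37]
Pivot position: 0

After partitioning with pivot 7, the array becomes [7, 22, 28, 20, 36, 31, 30, 28, 37]. The pivot is placed at index 0. All elements to the left of the pivot are <= 7, and all elements to the right are > 7.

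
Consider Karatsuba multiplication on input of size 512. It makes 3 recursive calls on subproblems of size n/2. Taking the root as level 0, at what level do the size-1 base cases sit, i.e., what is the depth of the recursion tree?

For divide and conquer with division factor 2:

Problem sizes at each level:
Level 0: 512
Level 1: 256
Level 2: 128
Level 3: 64
Level 4: 32
Level 5: 16
Level 6: 8
Level 7: 4
Level 8: 2
Level 9: 1

The root is level 0 and the size-1 base case is level 9 (the tree spans levels 0 through 9, i.e. 10 levels counting the root), so the depth is the number of divisions: log_2(512) = 9

The recursion tree depth is log_2(512) = 9. At each level, the problem size is divided by 2, so it takes 9 divisions to reduce to a base case of size 1. The algorithm makes 3 recursive calls at each level.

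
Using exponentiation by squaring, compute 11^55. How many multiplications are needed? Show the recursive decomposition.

Computing 11^55 by squaring (build up from 11^1; each line after the first costs one multiplication):

11^1 = 11
11^2 = (11^1)^2 = 11^2 = 121
11^3 = 11 * 11^2 = 11 * 121 = 1331
11^6 = (11^3)^2 = 1331^2 = 1771561
11^12 = (11^6)^2 = 1771561^2 = 3138428376721
11^13 = 11 * 11^12 = 11 * 3138428376721 = 34522712143931
11^26 = (11^13)^2 = 34522712143931^2 = 1191817653772720942460132761
11^27 = 11 * 11^26 = 11 * 1191817653772720942460132761 = 13109994191499930367061460371
11^54 = (11^27)^2 = 13109994191499930367061460371^2 = 171871947701161912897410416779483616222663749691203457641
11^55 = 11 * 11^54 = 11 * 171871947701161912897410416779483616222663749691203457641 = 1890591424712781041871514584574319778449301246603238034051

Result: 1890591424712781041871514584574319778449301246603238034051
Multiplications needed: 9 (9 lines after 11^1)

11^55 = 1890591424712781041871514584574319778449301246603238034051. Using exponentiation by squaring, this requires 9 multiplications. The key idea: if the exponent is even, square the half-power; if odd, multiply by the base once.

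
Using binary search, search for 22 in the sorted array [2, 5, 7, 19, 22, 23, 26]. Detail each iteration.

Binary search for 22 in [2, 5, 7, 19, 22, 23, 26]:

lo=0, hi=6, mid=3, arr[mid]=19 -> 19 < 22, search right half
lo=4, hi=6, mid=5, arr[mid]=23 -> 23 > 22, search left half
lo=4, hi=4, mid=4, arr[mid]=22 -> Found target at index 4!

Binary search finds 22 at index 4 after 3 comparisons. The search repeatedly halves the search space by comparing with the middle element.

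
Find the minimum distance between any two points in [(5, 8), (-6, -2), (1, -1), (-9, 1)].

Computing all pairwise distances among 4 points:

d((5, 8), (-6, -2)) = 14.8661
d((5, 8), (1, -1)) = 9.8489
d((5, 8), (-9, 1)) = 15.6525
d((-6, -2), (1, -1)) = 7.0711
d((-6, -2), (-9, 1)) = 4.2426 <-- minimum
d((1, -1), (-9, 1)) = 10.198

Closest pair: (-6, -2) and (-9, 1) with distance 4.2426

The closest pair is (-6, -2) and (-9, 1) with Euclidean distance 4.2426. For 4 points, brute-force pairwise comparison is shown above. For large n, the divide-and-conquer algorithm (sort by x, recurse on halves, check the dividing strip) achieves O(n log n).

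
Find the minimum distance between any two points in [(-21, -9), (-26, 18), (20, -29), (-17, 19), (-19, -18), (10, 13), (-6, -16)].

Computing all pairwise distances among 7 points:

d((-21, -9), (-26, 18)) = 27.4591
d((-21, -9), (20, -29)) = 45.618
d((-21, -9), (-17, 19)) = 28.2843
d((-21, -9), (-19, -18)) = 9.2195
d((-21, -9), (10, 13)) = 38.0132
d((-21, -9), (-6, -16)) = 16.5529
d((-26, 18), (20, -29)) = 65.7647
d((-26, 18), (-17, 19)) = 9.0554 <-- minimum
d((-26, 18), (-19, -18)) = 36.6742
d((-26, 18), (10, 13)) = 36.3456
d((-26, 18), (-6, -16)) = 39.4462
d((20, -29), (-17, 19)) = 60.6053
d((20, -29), (-19, -18)) = 40.5216
d((20, -29), (10, 13)) = 43.1741
d((20, -29), (-6, -16)) = 29.0689
d((-17, 19), (-19, -18)) = 37.054
d((-17, 19), (10, 13)) = 27.6586
d((-17, 19), (-6, -16)) = 36.6879
d((-19, -18), (10, 13)) = 42.45
d((-19, -18), (-6, -16)) = 13.1529
d((10, 13), (-6, -16)) = 33.121

Closest pair: (-26, 18) and (-17, 19) with distance 9.0554

The closest pair is (-26, 18) and (-17, 19) with Euclidean distance 9.0554. For 7 points, brute-force pairwise comparison is shown above. For large n, the divide-and-conquer algorithm (sort by x, recurse on halves, check the dividing strip) achieves O(n log n).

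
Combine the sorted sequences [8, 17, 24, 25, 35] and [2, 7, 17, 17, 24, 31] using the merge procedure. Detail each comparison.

Merging process:

Compare 8 vs 2: take 2 from right. Merged: [2]
Compare 8 vs 7: take 7 from right. Merged: [2, 7]
Compare 8 vs 17: take 8 from left. Merged: [2, 7, 8]
Compare 17 vs 17: take 17 from left. Merged: [2, 7, 8, 17]
Compare 24 vs 17: take 17 from right. Merged: [2, 7, 8, 17, 17]
Compare 24 vs 17: take 17 from right. Merged: [2, 7, 8, 17, 17, 17]
Compare 24 vs 24: take 24 from left. Merged: [2, 7, 8, 17, 17, 17, 24]
Compare 25 vs 24: take 24 from right. Merged: [2, 7, 8, 17, 17, 17, 24, 24]
Compare 25 vs 31: take 25 from left. Merged: [2, 7, 8, 17, 17, 17, 24, 24, 25]
Compare 35 vs 31: take 31 from right. Merged: [2, 7, 8, 17, 17, 17, 24, 24, 25, 31]
Append remaining from left: [35]. Merged: [2, 7, 8, 17, 17, 17, 24, 24, 25, 31, 35]

Final merged array: [2, 7, 8, 17, 17, 17, 24, 24, 25, 31, 35]
Total comparisons: 10

The merged array is [2, 7, 8, 17, 17, 17, 24, 24, 25, 31, 35], requiring 10 comparisons. The merge step runs in O(n) time where n is the total number of elements.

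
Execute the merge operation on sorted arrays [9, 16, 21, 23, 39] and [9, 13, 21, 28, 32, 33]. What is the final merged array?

Merging process:

Compare 9 vs 9: take 9 from left. Merged: [9]
Compare 16 vs 9: take 9 from right. Merged: [9, 9]
Compare 16 vs 13: take 13 from right. Merged: [9, 9, 13]
Compare 16 vs 21: take 16 from left. Merged: [9, 9, 13, 16]
Compare 21 vs 21: take 21 from left. Merged: [9, 9, 13, 16, 21]
Compare 23 vs 21: take 21 from right. Merged: [9, 9, 13, 16, 21, 21]
Compare 23 vs 28: take 23 from left. Merged: [9, 9, 13, 16, 21, 21, 23]
Compare 39 vs 28: take 28 from right. Merged: [9, 9, 13, 16, 21, 21, 23, 28]
Compare 39 vs 32: take 32 from right. Merged: [9, 9, 13, 16, 21, 21, 23, 28, 32]
Compare 39 vs 33: take 33 from right. Merged: [9, 9, 13, 16, 21, 21, 23, 28, 32, 33]
Append remaining from left: [39]. Merged: [9, 9, 13, 16, 21, 21, 23, 28, 32, 33, 39]

Final merged array: [9, 9, 13, 16, 21, 21, 23, 28, 32, 33, 39]
Total comparisons: 10

The merged array is [9, 9, 13, 16, 21, 21, 23, 28, 32, 33, 39], requiring 10 comparisons. The merge step runs in O(n) time where n is the total number of elements.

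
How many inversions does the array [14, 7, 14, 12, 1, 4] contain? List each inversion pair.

Finding inversions in [14, 7, 14, 12, 1, 4]:

(0, 1): arr[0]=14 > arr[1]=7
(0, 3): arr[0]=14 > arr[3]=12
(0, 4): arr[0]=14 > arr[4]=1
(0, 5): arr[0]=14 > arr[5]=4
(1, 4): arr[1]=7 > arr[4]=1
(1, 5): arr[1]=7 > arr[5]=4
(2, 3): arr[2]=14 > arr[3]=12
(2, 4): arr[2]=14 > arr[4]=1
(2, 5): arr[2]=14 > arr[5]=4
(3, 4): arr[3]=12 > arr[4]=1
(3, 5): arr[3]=12 > arr[5]=4

Total inversions: 11

The array has 11 inversion(s): (0,1), (0,3), (0,4), (0,5), (1,4), (1,5), (2,3), (2,4), (2,5), (3,4), (3,5). Each pair (i,j) satisfies i < j and arr[i] > arr[j].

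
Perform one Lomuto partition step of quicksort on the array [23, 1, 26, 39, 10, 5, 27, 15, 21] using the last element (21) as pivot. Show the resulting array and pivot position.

Lomuto partition with pivot = 21:

Initial array: [23, 1, 26, 39, 10, 5, 27, 15, 21]

arr[0]=23 > 21: no swap
arr[1]=1 <= 21: swap with position 0, array becomes [1, 23, 26, 39, 10, 5, 27, 15, 21]
arr[2]=26 > 21: no swap
arr[3]=39 > 21: no swap
arr[4]=10 <= 21: swap with position 1, array becomes [1, 10, 26, 39, 23, 5, 27, 15, 21]
arr[5]=5 <= 21: swap with position 2, array becomes [1, 10, 5, 39, 23, 26, 27, 15, 21]
arr[6]=27 > 21: no swap
arr[7]=15 <= 21: swap with position 3, array becomes [1, 10, 5, 15, 23, 26, 27, 39, 21]

Place pivot at position 4: [1, 10, 5, 15, 21, 26, 27, 39, 23]
Pivot position: 4

After partitioning with pivot 21, the array becomes [1, 10, 5, 15, 21, 26, 27, 39, 23]. The pivot is placed at index 4. All elements to the left of the pivot are <= 21, and all elements to the right are > 21.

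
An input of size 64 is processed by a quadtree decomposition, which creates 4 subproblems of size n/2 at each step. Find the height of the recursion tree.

For divide and conquer with division factor 2:

Problem sizes at each level:
Level 0: 64
Level 1: 32
Level 2: 16
Level 3: 8
Level 4: 4
Level 5: 2
Level 6: 1

The root is level 0 and the size-1 base case is level 6 (the tree spans levels 0 through 6, i.e. 7 levels counting the root), so the depth is the number of divisions: log_2(64) = 6

The recursion tree depth is log_2(64) = 6. At each level, the problem size is divided by 2, so it takes 6 divisions to reduce to a base case of size 1. The algorithm makes 4 recursive calls at each level.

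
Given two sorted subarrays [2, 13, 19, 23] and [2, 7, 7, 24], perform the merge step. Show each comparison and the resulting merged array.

Merging process:

Compare 2 vs 2: take 2 from left. Merged: [2]
Compare 13 vs 2: take 2 from right. Merged: [2, 2]
Compare 13 vs 7: take 7 from right. Merged: [2, 2, 7]
Compare 13 vs 7: take 7 from right. Merged: [2, 2, 7, 7]
Compare 13 vs 24: take 13 from left. Merged: [2, 2, 7, 7, 13]
Compare 19 vs 24: take 19 from left. Merged: [2, 2, 7, 7, 13, 19]
Compare 23 vs 24: take 23 from left. Merged: [2, 2, 7, 7, 13, 19, 23]
Append remaining from right: [24]. Merged: [2, 2, 7, 7, 13, 19, 23, 24]

Final merged array: [2, 2, 7, 7, 13, 19, 23, 24]
Total comparisons: 7

The merged array is [2, 2, 7, 7, 13, 19, 23, 24], requiring 7 comparisons. The merge step runs in O(n) time where n is the total number of elements.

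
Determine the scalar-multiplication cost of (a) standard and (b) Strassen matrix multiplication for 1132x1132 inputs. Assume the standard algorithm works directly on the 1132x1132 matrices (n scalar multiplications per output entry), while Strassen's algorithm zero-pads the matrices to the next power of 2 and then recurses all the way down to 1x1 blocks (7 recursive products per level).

Matrix multiplication for 1132x1132 matrices:

Strassen's algorithm requires power-of-2 dimensions. Pad 1132x1132 to 2048x2048 (next power of 2).

Standard algorithm: 1132^3 = 1450571968 multiplications
Strassen's algorithm: 7^(log2(2048)) = 7^11 = 1977326743 multiplications
Difference: 1450571968 - 1977326743 = -526754775 (Strassen uses MORE here due to padding overhead — for small or just-over-power-of-2 n, padding can outweigh the per-level savings)

Standard: 1450571968 multiplications (1132^3). Strassen: 1977326743 multiplications (7^11, after padding to 2048x2048). Strassen reduces 8 recursive multiplications to 7 at each level.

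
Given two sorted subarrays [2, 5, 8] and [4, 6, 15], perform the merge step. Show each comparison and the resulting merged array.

Merging process:

Compare 2 vs 4: take 2 from left. Merged: [2]
Compare 5 vs 4: take 4 from right. Merged: [2, 4]
Compare 5 vs 6: take 5 from left. Merged: [2, 4, 5]
Compare 8 vs 6: take 6 from right. Merged: [2, 4, 5, 6]
Compare 8 vs 15: take 8 from left. Merged: [2, 4, 5, 6, 8]
Append remaining from right: [15]. Merged: [2, 4, 5, 6, 8, 15]

Final merged array: [2, 4, 5, 6, 8, 15]
Total comparisons: 5

The merged array is [2, 4, 5, 6, 8, 15], requiring 5 comparisons. The merge step runs in O(n) time where n is the total number of elements.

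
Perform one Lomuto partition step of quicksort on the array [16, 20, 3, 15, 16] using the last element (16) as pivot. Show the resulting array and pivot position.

Lomuto partition with pivot = 16:

Initial array: [16, 20, 3, 15, 16]

arr[0]=16 <= 16: swap with position 0, array becomes [16, 20, 3, 15, 16]
arr[1]=20 > 16: no swap
arr[2]=3 <= 16: swap with position 1, array becomes [16, 3, 20, 15, 16]
arr[3]=15 <= 16: swap with position 2, array becomes [16, 3, 15, 20, 16]

Place pivot at position 3: [16, 3, 15, 16, 20]
Pivot position: 3

After partitioning with pivot 16, the array becomes [16, 3, 15, 16, 20]. The pivot is placed at index 3. All elements to the left of the pivot are <= 16, and all elements to the right are > 16.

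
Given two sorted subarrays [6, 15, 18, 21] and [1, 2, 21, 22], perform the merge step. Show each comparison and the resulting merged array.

Merging process:

Compare 6 vs 1: take 1 from right. Merged: [1]
Compare 6 vs 2: take 2 from right. Merged: [1, 2]
Compare 6 vs 21: take 6 from left. Merged: [1, 2, 6]
Compare 15 vs 21: take 15 from left. Merged: [1, 2, 6, 15]
Compare 18 vs 21: take 18 from left. Merged: [1, 2, 6, 15, 18]
Compare 21 vs 21: take 21 from left. Merged: [1, 2, 6, 15, 18, 21]
Append remaining from right: [21, 22]. Merged: [1, 2, 6, 15, 18, 21, 21, 22]

Final merged array: [1, 2, 6, 15, 18, 21, 21, 22]
Total comparisons: 6

The merged array is [1, 2, 6, 15, 18, 21, 21, 22], requiring 6 comparisons. The merge step runs in O(n) time where n is the total number of elements.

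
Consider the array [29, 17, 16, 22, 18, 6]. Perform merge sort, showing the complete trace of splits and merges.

Merge sort trace:

Split: [29, 17, 16, 22, 18, 6] -> [29, 17, 16] and [22, 18, 6]
  Split: [29, 17, 16] -> [29] and [17, 16]
    Split: [17, 16] -> [17] and [16]
    Merge: [17] + [16] -> [16, 17]
  Merge: [29] + [16, 17] -> [16, 17, 29]
  Split: [22, 18, 6] -> [22] and [18, 6]
    Split: [18, 6] -> [18] and [6]
    Merge: [18] + [6] -> [6, 18]
  Merge: [22] + [6, 18] -> [6, 18, 22]
Merge: [16, 17, 29] + [6, 18, 22] -> [6, 16, 17, 18, 22, 29]

Final sorted array: [6, 16, 17, 18, 22, 29]

The merge sort proceeds by recursively splitting the array and merging sorted halves.
After all merges, the sorted array is [6, 16, 17, 18, 22, 29].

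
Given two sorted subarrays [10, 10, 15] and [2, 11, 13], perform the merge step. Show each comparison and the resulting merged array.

Merging process:

Compare 10 vs 2: take 2 from right. Merged: [2]
Compare 10 vs 11: take 10 from left. Merged: [2, 10]
Compare 10 vs 11: take 10 from left. Merged: [2, 10, 10]
Compare 15 vs 11: take 11 from right. Merged: [2, 10, 10, 11]
Compare 15 vs 13: take 13 from right. Merged: [2, 10, 10, 11, 13]
Append remaining from left: [15]. Merged: [2, 10, 10, 11, 13, 15]

Final merged array: [2, 10, 10, 11, 13, 15]
Total comparisons: 5

The merged array is [2, 10, 10, 11, 13, 15], requiring 5 comparisons. The merge step runs in O(n) time where n is the total number of elements.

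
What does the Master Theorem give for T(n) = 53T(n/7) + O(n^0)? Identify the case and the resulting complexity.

Master Theorem for T(n) = 53T(n/7) + O(n^0):

a = 53, b = 7, c = 0
log_b(a) = log_7(53) = 2.0403

Case 1: c = 0 < log_7(53) = 2.0403
T(n) = O(n^(log_7 53))

For T(n) = 53T(n/7) + O(n^0): log_7(53) = 2.0403. This is Case 1 of the Master Theorem (c < log_b(a), work dominated by leaves), giving O(n^(log_7 53)).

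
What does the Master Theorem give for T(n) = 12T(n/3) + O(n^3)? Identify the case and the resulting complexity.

Master Theorem for T(n) = 12T(n/3) + O(n^3):

a = 12, b = 3, c = 3
log_b(a) = log_3(12) = 2.2619

Case 3: c = 3 > log_3(12) = 2.2619
T(n) = O(n^3) = O(n^3)

For T(n) = 12T(n/3) + O(n^3): log_3(12) = 2.2619. This is Case 3 of the Master Theorem (c > log_b(a), work dominated by root), giving O(n^3).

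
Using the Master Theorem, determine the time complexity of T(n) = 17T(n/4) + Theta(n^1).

Master Theorem for T(n) = 17T(n/4) + O(n^1):

a = 17, b = 4, c = 1
log_b(a) = log_4(17) = 2.0437

Case 1: c = 1 < log_4(17) = 2.0437
T(n) = O(n^(log_4 17))

For T(n) = 17T(n/4) + O(n^1): log_4(17) = 2.0437. This is Case 1 of the Master Theorem (c < log_b(a), work dominated by leaves), giving O(n^(log_4 17)).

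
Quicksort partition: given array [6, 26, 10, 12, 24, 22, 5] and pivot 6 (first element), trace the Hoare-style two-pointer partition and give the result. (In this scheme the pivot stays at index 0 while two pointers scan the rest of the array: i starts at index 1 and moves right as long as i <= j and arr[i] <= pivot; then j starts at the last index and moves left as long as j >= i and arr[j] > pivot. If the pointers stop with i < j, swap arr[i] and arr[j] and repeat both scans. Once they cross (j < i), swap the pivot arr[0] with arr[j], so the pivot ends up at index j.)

Hoare-style two-pointer partition with pivot = 6:

Initial array: [6, 26, 10, 12, 24, 22, 5]

Pointers start at i = 1, j = 6.
i stops at index 1 (arr[1]=26 > 6), j stops at index 6 (arr[6]=5 <= 6): swap arr[1] and arr[6], array becomes [6, 5, 10, 12, 24, 22, 26]
i ends at 2, j ends at 1: the pointers have crossed (j < i), so scanning stops.

Swap pivot arr[0] with arr[1] to place pivot at position 1: [5, 6, 10, 12, 24, 22, 26]
Pivot position: 1

After partitioning with pivot 6, the array becomes [5, 6, 10, 12, 24, 22, 26]. The pivot is placed at index 1. All elements to the left of the pivot are <= 6, and all elements to the right are > 6.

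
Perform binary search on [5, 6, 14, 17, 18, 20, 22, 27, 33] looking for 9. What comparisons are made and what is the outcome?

Binary search for 9 in [5, 6, 14, 17, 18, 20, 22, 27, 33]:

lo=0, hi=8, mid=4, arr[mid]=18 -> 18 > 9, search left half
lo=0, hi=3, mid=1, arr[mid]=6 -> 6 < 9, search right half
lo=2, hi=3, mid=2, arr[mid]=14 -> 14 > 9, search left half
lo=2 > hi=1, target 9 not found

Binary search determines that 9 is not in the array after 3 comparisons. The search space was exhausted without finding the target.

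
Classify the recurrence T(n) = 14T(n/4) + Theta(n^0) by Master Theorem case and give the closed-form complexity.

Master Theorem for T(n) = 14T(n/4) + O(n^0):

a = 14, b = 4, c = 0
log_b(a) = log_4(14) = 1.9037

Case 1: c = 0 < log_4(14) = 1.9037
T(n) = O(n^(log_4 14))

For T(n) = 14T(n/4) + O(n^0): log_4(14) = 1.9037. This is Case 1 of the Master Theorem (c < log_b(a), work dominated by leaves), giving O(n^(log_4 14)).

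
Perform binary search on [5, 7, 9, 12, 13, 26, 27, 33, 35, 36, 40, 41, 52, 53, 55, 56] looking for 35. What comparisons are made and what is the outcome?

Binary search for 35 in [5, 7, 9, 12, 13, 26, 27, 33, 35, 36, 40, 41, 52, 53, 55, 56]:

lo=0, hi=15, mid=7, arr[mid]=33 -> 33 < 35, search right half
lo=8, hi=15, mid=11, arr[mid]=41 -> 41 > 35, search left half
lo=8, hi=10, mid=9, arr[mid]=36 -> 36 > 35, search left half
lo=8, hi=8, mid=8, arr[mid]=35 -> Found target at index 8!

Binary search finds 35 at index 8 after 4 comparisons. The search repeatedly halves the search space by comparing with the middle element.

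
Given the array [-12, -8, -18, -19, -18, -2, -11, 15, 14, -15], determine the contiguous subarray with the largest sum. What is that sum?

Using Kadane's algorithm on [-12, -8, -18, -19, -18, -2, -11, 15, 14, -15]:

Scanning through the array:
Position 1 (value -8): max_ending_here = -8, max_so_far = -8
Position 2 (value -18): max_ending_here = -18, max_so_far = -8
Position 3 (value -19): max_ending_here = -19, max_so_far = -8
Position 4 (value -18): max_ending_here = -18, max_so_far = -8
Position 5 (value -2): max_ending_here = -2, max_so_far = -2
Position 6 (value -11): max_ending_here = -11, max_so_far = -2
Position 7 (value 15): max_ending_here = 15, max_so_far = 15
Position 8 (value 14): max_ending_here = 29, max_so_far = 29
Position 9 (value -15): max_ending_here = 14, max_so_far = 29

Maximum subarray: [15, 14]
Maximum sum: 29

The maximum subarray is [15, 14] with sum 29. This subarray runs from index 7 to index 8.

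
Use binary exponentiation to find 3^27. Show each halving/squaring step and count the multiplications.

Computing 3^27 by squaring (build up from 3^1; each line after the first costs one multiplication):

3^1 = 3
3^2 = (3^1)^2 = 3^2 = 9
3^3 = 3 * 3^2 = 3 * 9 = 27
3^6 = (3^3)^2 = 27^2 = 729
3^12 = (3^6)^2 = 729^2 = 531441
3^13 = 3 * 3^12 = 3 * 531441 = 1594323
3^26 = (3^13)^2 = 1594323^2 = 2541865828329
3^27 = 3 * 3^26 = 3 * 2541865828329 = 7625597484987

Result: 7625597484987
Multiplications needed: 7 (7 lines after 3^1)

3^27 = 7625597484987. Using exponentiation by squaring, this requires 7 multiplications. The key idea: if the exponent is even, square the half-power; if odd, multiply by the base once.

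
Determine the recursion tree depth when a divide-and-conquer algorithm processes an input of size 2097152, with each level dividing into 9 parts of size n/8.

For divide and conquer with division factor 8:

Problem sizes at each level:
Level 0: 2097152
Level 1: 262144
Level 2: 32768
Level 3: 4096
Level 4: 512
Level 5: 64
Level 6: 8
Level 7: 1

The root is level 0 and the size-1 base case is level 7 (the tree spans levels 0 through 7, i.e. 8 levels counting the root), so the depth is the number of divisions: log_8(2097152) = 7

The recursion tree depth is log_8(2097152) = 7. At each level, the problem size is divided by 8, so it takes 7 divisions to reduce to a base case of size 1. The algorithm makes 9 recursive calls at each level.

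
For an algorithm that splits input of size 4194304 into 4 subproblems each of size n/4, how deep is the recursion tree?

For divide and conquer with division factor 4:

Problem sizes at each level:
Level 0: 4194304
Level 1: 1048576
Level 2: 262144
Level 3: 65536
Level 4: 16384
Level 5: 4096
Level 6: 1024
Level 7: 256
Level 8: 64
Level 9: 16
Level 10: 4
Level 11: 1

The root is level 0 and the size-1 base case is level 11 (the tree spans levels 0 through 11, i.e. 12 levels counting the root), so the depth is the number of divisions: log_4(4194304) = 11

The recursion tree depth is log_4(4194304) = 11. At each level, the problem size is divided by 4, so it takes 11 divisions to reduce to a base case of size 1. The algorithm makes 4 recursive calls at each level.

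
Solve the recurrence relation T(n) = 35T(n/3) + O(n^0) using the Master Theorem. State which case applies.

Master Theorem for T(n) = 35T(n/3) + O(n^0):

a = 35, b = 3, c = 0
log_b(a) = log_3(35) = 3.2362

Case 1: c = 0 < log_3(35) = 3.2362
T(n) = O(n^(log_3 35))

For T(n) = 35T(n/3) + O(n^0): log_3(35) = 3.2362. This is Case 1 of the Master Theorem (c < log_b(a), work dominated by leaves), giving O(n^(log_3 35)).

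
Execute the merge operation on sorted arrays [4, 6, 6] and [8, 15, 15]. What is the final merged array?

Merging process:

Compare 4 vs 8: take 4 from left. Merged: [4]
Compare 6 vs 8: take 6 from left. Merged: [4, 6]
Compare 6 vs 8: take 6 from left. Merged: [4, 6, 6]
Append remaining from right: [8, 15, 15]. Merged: [4, 6, 6, 8, 15, 15]

Final merged array: [4, 6, 6, 8, 15, 15]
Total comparisons: 3

The merged array is [4, 6, 6, 8, 15, 15], requiring 3 comparisons. The merge step runs in O(n) time where n is the total number of elements.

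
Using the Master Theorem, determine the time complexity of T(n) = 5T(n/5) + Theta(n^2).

Master Theorem for T(n) = 5T(n/5) + O(n^2):

a = 5, b = 5, c = 2
log_b(a) = log_5(5) = 1.0000

Case 3: c = 2 > log_5(5) = 1.0000
T(n) = O(n^2) = O(n^2)

For T(n) = 5T(n/5) + O(n^2): log_5(5) = 1.0000. This is Case 3 of the Master Theorem (c > log_b(a), work dominated by root), giving O(n^2).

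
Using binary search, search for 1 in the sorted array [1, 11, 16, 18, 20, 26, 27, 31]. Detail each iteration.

Binary search for 1 in [1, 11, 16, 18, 20, 26, 27, 31]:

lo=0, hi=7, mid=3, arr[mid]=18 -> 18 > 1, search left half
lo=0, hi=2, mid=1, arr[mid]=11 -> 11 > 1, search left half
lo=0, hi=0, mid=0, arr[mid]=1 -> Found target at index 0!

Binary search finds 1 at index 0 after 3 comparisons. The search repeatedly halves the search space by comparing with the middle element.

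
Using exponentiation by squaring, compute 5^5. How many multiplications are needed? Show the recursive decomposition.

Computing 5^5 by squaring (build up from 5^1; each line after the first costs one multiplication):

5^1 = 5
5^2 = (5^1)^2 = 5^2 = 25
5^4 = (5^2)^2 = 25^2 = 625
5^5 = 5 * 5^4 = 5 * 625 = 3125

Result: 3125
Multiplications needed: 3 (3 lines after 5^1)

5^5 = 3125. Using exponentiation by squaring, this requires 3 multiplications. The key idea: if the exponent is even, square the half-power; if odd, multiply by the base once.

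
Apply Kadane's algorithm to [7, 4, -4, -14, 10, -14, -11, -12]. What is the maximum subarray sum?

Using Kadane's algorithm on [7, 4, -4, -14, 10, -14, -11, -12]:

Scanning through the array:
Position 1 (value 4): max_ending_here = 11, max_so_far = 11
Position 2 (value -4): max_ending_here = 7, max_so_far = 11
Position 3 (value -14): max_ending_here = -7, max_so_far = 11
Position 4 (value 10): max_ending_here = 10, max_so_far = 11
Position 5 (value -14): max_ending_here = -4, max_so_far = 11
Position 6 (value -11): max_ending_here = -11, max_so_far = 11
Position 7 (value -12): max_ending_here = -12, max_so_far = 11

Maximum subarray: [7, 4]
Maximum sum: 11

The maximum subarray is [7, 4] with sum 11. This subarray runs from index 0 to index 1.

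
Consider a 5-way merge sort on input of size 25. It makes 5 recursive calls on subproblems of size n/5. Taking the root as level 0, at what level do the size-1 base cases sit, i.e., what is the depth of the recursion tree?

For divide and conquer with division factor 5:

Problem sizes at each level:
Level 0: 25
Level 1: 5
Level 2: 1

The root is level 0 and the size-1 base case is level 2 (the tree spans levels 0 through 2, i.e. 3 levels counting the root), so the depth is the number of divisions: log_5(25) = 2

The recursion tree depth is log_5(25) = 2. At each level, the problem size is divided by 5, so it takes 2 divisions to reduce to a base case of size 1. The algorithm makes 5 recursive calls at each level.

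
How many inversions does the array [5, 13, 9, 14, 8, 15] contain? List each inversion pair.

Finding inversions in [5, 13, 9, 14, 8, 15]:

(1, 2): arr[1]=13 > arr[2]=9
(1, 4): arr[1]=13 > arr[4]=8
(2, 4): arr[2]=9 > arr[4]=8
(3, 4): arr[3]=14 > arr[4]=8

Total inversions: 4

The array has 4 inversion(s): (1,2), (1,4), (2,4), (3,4). Each pair (i,j) satisfies i < j and arr[i] > arr[j].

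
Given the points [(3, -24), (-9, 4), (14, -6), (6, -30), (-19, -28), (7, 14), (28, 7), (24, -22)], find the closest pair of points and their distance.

Computing all pairwise distances among 8 points:

d((3, -24), (-9, 4)) = 30.4631
d((3, -24), (14, -6)) = 21.095
d((3, -24), (6, -30)) = 6.7082 <-- minimum
d((3, -24), (-19, -28)) = 22.3607
d((3, -24), (7, 14)) = 38.2099
d((3, -24), (28, 7)) = 39.8246
d((3, -24), (24, -22)) = 21.095
d((-9, 4), (14, -6)) = 25.0799
d((-9, 4), (6, -30)) = 37.1618
d((-9, 4), (-19, -28)) = 33.5261
d((-9, 4), (7, 14)) = 18.868
d((-9, 4), (28, 7)) = 37.1214
d((-9, 4), (24, -22)) = 42.0119
d((14, -6), (6, -30)) = 25.2982
d((14, -6), (-19, -28)) = 39.6611
d((14, -6), (7, 14)) = 21.1896
d((14, -6), (28, 7)) = 19.105
d((14, -6), (24, -22)) = 18.868
d((6, -30), (-19, -28)) = 25.0799
d((6, -30), (7, 14)) = 44.0114
d((6, -30), (28, 7)) = 43.0465
d((6, -30), (24, -22)) = 19.6977
d((-19, -28), (7, 14)) = 49.3964
d((-19, -28), (28, 7)) = 58.6003
d((-19, -28), (24, -22)) = 43.4166
d((7, 14), (28, 7)) = 22.1359
d((7, 14), (24, -22)) = 39.8121
d((28, 7), (24, -22)) = 29.2746

Closest pair: (3, -24) and (6, -30) with distance 6.7082

The closest pair is (3, -24) and (6, -30) with Euclidean distance 6.7082. For 8 points, brute-force pairwise comparison is shown above. For large n, the divide-and-conquer algorithm (sort by x, recurse on halves, check the dividing strip) achieves O(n log n).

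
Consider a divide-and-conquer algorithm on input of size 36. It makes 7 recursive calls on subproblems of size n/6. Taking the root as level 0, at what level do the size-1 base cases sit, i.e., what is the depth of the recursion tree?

For divide and conquer with division factor 6:

Problem sizes at each level:
Level 0: 36
Level 1: 6
Level 2: 1

The root is level 0 and the size-1 base case is level 2 (the tree spans levels 0 through 2, i.e. 3 levels counting the root), so the depth is the number of divisions: log_6(36) = 2

The recursion tree depth is log_6(36) = 2. At each level, the problem size is divided by 6, so it takes 2 divisions to reduce to a base case of size 1. The algorithm makes 7 recursive calls at each level.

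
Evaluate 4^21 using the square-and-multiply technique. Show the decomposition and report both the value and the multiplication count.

Computing 4^21 by squaring (build up from 4^1; each line after the first costs one multiplication):

4^1 = 4
4^2 = (4^1)^2 = 4^2 = 16
4^4 = (4^2)^2 = 16^2 = 256
4^5 = 4 * 4^4 = 4 * 256 = 1024
4^10 = (4^5)^2 = 1024^2 = 1048576
4^20 = (4^10)^2 = 1048576^2 = 1099511627776
4^21 = 4 * 4^20 = 4 * 1099511627776 = 4398046511104

Result: 4398046511104
Multiplications needed: 6 (6 lines after 4^1)

4^21 = 4398046511104. Using exponentiation by squaring, this requires 6 multiplications. The key idea: if the exponent is even, square the half-power; if odd, multiply by the base once.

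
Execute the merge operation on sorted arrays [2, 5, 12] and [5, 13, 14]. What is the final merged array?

Merging process:

Compare 2 vs 5: take 2 from left. Merged: [2]
Compare 5 vs 5: take 5 from left. Merged: [2, 5]
Compare 12 vs 5: take 5 from right. Merged: [2, 5, 5]
Compare 12 vs 13: take 12 from left. Merged: [2, 5, 5, 12]
Append remaining from right: [13, 14]. Merged: [2, 5, 5, 12, 13, 14]

Final merged array: [2, 5, 5, 12, 13, 14]
Total comparisons: 4

The merged array is [2, 5, 5, 12, 13, 14], requiring 4 comparisons. The merge step runs in O(n) time where n is the total number of elements.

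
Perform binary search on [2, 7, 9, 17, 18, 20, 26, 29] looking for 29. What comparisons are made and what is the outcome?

Binary search for 29 in [2, 7, 9, 17, 18, 20, 26, 29]:

lo=0, hi=7, mid=3, arr[mid]=17 -> 17 < 29, search right half
lo=4, hi=7, mid=5, arr[mid]=20 -> 20 < 29, search right half
lo=6, hi=7, mid=6, arr[mid]=26 -> 26 < 29, search right half
lo=7, hi=7, mid=7, arr[mid]=29 -> Found target at index 7!

Binary search finds 29 at index 7 after 4 comparisons. The search repeatedly halves the search space by comparing with the middle element.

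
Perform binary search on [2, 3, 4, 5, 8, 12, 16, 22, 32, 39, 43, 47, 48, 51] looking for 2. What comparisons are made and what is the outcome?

Binary search for 2 in [2, 3, 4, 5, 8, 12, 16, 22, 32, 39, 43, 47, 48, 51]:

lo=0, hi=13, mid=6, arr[mid]=16 -> 16 > 2, search left half
lo=0, hi=5, mid=2, arr[mid]=4 -> 4 > 2, search left half
lo=0, hi=1, mid=0, arr[mid]=2 -> Found target at index 0!

Binary search finds 2 at index 0 after 3 comparisons. The search repeatedly halves the search space by comparing with the middle element.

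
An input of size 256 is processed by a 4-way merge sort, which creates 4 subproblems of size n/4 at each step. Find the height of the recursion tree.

For divide and conquer with division factor 4:

Problem sizes at each level:
Level 0: 256
Level 1: 64
Level 2: 16
Level 3: 4
Level 4: 1

The root is level 0 and the size-1 base case is level 4 (the tree spans levels 0 through 4, i.e. 5 levels counting the root), so the depth is the number of divisions: log_4(256) = 4

The recursion tree depth is log_4(256) = 4. At each level, the problem size is divided by 4, so it takes 4 divisions to reduce to a base case of size 1. The algorithm makes 4 recursive calls at each level.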